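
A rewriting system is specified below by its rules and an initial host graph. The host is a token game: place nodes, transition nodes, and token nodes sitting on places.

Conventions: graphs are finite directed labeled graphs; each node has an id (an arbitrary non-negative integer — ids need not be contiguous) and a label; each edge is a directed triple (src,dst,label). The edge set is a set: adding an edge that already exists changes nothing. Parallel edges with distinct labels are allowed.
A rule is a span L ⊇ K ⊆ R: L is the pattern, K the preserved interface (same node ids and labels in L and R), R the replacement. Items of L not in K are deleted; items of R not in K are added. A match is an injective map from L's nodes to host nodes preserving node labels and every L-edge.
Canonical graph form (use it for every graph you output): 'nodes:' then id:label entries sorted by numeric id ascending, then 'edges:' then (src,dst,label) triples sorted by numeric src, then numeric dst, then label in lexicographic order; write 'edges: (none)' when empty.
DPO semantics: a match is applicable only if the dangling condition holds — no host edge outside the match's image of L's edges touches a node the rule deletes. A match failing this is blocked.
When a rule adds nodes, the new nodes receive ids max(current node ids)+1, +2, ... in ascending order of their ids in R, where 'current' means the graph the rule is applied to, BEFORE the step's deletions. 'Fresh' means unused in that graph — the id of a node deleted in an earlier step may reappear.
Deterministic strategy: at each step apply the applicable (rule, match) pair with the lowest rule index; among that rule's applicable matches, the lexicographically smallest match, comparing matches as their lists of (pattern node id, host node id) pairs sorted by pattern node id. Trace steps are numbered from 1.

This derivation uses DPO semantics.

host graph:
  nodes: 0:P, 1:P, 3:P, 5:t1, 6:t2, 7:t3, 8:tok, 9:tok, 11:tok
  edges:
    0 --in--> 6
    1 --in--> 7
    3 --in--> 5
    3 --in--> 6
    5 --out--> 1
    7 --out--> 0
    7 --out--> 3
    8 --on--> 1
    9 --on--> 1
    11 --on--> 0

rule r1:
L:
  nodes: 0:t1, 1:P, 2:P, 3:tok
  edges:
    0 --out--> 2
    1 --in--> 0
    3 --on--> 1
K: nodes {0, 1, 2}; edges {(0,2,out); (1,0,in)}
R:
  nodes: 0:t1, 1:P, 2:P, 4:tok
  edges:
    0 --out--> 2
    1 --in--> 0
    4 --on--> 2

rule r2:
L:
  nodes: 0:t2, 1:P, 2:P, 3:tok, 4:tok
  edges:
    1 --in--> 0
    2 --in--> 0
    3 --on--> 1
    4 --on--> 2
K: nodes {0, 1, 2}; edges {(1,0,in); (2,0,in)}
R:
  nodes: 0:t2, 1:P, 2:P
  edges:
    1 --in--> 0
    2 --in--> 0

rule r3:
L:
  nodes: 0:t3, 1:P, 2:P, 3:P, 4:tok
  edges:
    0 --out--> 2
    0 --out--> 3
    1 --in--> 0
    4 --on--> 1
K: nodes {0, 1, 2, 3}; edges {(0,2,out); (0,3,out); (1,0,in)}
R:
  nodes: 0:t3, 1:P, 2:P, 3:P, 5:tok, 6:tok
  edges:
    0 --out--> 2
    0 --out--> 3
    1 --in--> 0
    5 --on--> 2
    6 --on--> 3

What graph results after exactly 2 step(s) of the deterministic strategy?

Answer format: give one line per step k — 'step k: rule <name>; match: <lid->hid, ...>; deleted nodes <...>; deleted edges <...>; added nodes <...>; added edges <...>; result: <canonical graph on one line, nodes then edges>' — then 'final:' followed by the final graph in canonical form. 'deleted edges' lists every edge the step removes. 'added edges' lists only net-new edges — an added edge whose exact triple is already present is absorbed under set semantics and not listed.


step 1: rule r3; match: 0->7, 1->1, 2->0, 3->3, 4->8; deleted nodes 8; deleted edges (8,1,on); added nodes 12, 13; added edges (12,0,on); (13,3,on); result: nodes: 0:P, 1:P, 3:P, 5:t1, 6:t2, 7:t3, 9:tok, 11:tok, 12:tok, 13:tok edges: (0,6,in); (1,7,in); (3,5,in); (3,6,in); (5,1,out); (7,0,out); (7,3,out); (9,1,on); (11,0,on); (12,0,on); (13,3,on)
step 2: rule r1; match: 0->5, 1->3, 2->1, 3->13; deleted nodes 13; deleted edges (13,3,on); added nodes 14; added edges (14,1,on); result: nodes: 0:P, 1:P, 3:P, 5:t1, 6:t2, 7:t3, 9:tok, 11:tok, 12:tok, 14:tok edges: (0,6,in); (1,7,in); (3,5,in); (3,6,in); (5,1,out); (7,0,out); (7,3,out); (9,1,on); (11,0,on); (12,0,on); (14,1,on)
final:
nodes: 0:P, 1:P, 3:P, 5:t1, 6:t2, 7:t3, 9:tok, 11:tok, 12:tok, 14:tok
edges: (0,6,in); (1,7,in); (3,5,in); (3,6,in); (5,1,out); (7,0,out); (7,3,out); (9,1,on); (11,0,on); (12,0,on); (14,1,on)


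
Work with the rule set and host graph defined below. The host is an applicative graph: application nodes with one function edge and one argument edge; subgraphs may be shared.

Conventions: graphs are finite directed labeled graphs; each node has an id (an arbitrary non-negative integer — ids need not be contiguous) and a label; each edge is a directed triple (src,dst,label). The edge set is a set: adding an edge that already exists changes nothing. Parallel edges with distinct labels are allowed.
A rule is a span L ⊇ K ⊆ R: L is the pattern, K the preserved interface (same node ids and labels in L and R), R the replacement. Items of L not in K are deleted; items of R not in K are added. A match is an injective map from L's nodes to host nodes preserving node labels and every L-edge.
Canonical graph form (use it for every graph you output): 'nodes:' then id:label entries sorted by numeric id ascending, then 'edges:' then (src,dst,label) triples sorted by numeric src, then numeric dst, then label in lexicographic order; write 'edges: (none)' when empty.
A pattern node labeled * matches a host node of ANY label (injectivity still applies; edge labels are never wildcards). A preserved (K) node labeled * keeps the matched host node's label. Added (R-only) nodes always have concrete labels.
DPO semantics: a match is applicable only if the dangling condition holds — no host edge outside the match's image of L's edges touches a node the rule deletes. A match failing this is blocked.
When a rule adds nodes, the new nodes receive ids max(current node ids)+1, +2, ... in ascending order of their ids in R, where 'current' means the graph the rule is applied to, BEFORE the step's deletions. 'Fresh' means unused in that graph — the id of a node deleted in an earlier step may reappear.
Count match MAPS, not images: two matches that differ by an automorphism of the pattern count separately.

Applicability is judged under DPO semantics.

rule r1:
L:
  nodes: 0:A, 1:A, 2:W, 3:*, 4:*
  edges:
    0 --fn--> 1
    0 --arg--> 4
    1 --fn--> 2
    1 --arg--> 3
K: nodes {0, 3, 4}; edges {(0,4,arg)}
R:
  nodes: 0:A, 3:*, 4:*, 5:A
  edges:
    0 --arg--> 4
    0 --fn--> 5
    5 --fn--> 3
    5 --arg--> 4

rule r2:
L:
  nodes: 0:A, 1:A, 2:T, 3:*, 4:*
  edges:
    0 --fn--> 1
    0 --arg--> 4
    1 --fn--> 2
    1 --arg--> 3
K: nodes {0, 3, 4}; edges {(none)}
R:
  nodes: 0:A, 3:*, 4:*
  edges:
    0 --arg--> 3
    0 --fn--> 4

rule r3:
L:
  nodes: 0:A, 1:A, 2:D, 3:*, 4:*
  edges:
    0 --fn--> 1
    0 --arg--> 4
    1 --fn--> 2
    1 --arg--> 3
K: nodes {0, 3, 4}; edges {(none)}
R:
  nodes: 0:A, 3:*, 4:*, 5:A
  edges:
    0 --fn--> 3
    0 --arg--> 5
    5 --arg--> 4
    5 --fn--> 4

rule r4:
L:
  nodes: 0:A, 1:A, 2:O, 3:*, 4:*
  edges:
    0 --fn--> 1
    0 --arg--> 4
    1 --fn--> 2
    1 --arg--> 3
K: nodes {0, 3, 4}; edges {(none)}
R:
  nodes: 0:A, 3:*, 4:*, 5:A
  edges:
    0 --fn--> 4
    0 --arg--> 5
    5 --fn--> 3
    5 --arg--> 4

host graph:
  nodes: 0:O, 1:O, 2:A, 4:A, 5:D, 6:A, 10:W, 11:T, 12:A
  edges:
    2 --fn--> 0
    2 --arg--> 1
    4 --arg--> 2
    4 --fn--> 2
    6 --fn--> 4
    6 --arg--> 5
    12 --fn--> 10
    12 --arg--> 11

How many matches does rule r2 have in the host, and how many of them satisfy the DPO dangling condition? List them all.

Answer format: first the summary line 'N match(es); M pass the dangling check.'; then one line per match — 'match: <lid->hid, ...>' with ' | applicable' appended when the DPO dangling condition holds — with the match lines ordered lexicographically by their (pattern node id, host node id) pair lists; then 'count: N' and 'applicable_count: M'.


0 match(es); 0 pass the dangling check.
count: 0
applicable_count: 0


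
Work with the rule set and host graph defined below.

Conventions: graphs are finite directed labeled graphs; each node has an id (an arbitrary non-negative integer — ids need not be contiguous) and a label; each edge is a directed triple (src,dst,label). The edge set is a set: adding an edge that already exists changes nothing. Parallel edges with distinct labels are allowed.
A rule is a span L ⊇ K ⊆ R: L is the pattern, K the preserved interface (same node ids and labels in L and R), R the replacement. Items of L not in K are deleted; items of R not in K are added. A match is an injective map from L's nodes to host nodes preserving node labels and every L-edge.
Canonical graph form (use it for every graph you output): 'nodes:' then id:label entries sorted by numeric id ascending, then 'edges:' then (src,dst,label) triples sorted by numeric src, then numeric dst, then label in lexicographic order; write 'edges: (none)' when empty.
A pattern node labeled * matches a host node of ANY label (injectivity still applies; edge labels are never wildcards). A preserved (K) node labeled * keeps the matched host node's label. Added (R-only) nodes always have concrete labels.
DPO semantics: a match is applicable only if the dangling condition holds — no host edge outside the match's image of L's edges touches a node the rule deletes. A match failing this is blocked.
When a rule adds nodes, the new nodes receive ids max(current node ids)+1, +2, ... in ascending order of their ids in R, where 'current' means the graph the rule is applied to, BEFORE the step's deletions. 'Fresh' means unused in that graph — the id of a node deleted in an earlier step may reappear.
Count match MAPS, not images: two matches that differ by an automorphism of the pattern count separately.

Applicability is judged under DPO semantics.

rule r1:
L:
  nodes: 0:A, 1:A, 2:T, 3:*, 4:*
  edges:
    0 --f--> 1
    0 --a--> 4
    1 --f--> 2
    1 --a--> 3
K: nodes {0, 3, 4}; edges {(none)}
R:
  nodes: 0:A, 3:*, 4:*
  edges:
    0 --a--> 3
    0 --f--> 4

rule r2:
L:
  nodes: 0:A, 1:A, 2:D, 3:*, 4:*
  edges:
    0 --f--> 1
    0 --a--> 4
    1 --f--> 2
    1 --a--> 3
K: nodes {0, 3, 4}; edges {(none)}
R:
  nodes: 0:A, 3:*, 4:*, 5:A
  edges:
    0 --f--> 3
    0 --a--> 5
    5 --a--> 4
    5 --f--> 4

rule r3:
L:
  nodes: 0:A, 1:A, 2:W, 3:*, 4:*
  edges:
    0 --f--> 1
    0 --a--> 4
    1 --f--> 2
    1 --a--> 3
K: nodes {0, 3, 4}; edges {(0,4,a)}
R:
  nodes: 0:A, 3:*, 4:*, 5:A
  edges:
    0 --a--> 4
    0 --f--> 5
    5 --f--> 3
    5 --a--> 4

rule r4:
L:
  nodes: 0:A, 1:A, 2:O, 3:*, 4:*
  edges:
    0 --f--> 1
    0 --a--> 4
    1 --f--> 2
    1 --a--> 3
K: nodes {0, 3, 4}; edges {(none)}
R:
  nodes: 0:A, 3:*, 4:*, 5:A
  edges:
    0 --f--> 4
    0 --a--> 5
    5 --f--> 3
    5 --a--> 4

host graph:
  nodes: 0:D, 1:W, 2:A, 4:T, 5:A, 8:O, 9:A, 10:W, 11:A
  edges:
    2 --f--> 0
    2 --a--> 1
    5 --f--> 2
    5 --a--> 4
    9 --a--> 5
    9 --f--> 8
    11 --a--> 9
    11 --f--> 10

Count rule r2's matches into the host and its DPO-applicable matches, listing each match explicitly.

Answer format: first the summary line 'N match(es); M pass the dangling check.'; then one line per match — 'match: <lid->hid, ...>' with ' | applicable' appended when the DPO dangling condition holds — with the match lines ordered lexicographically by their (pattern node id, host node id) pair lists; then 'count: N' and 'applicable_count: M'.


1 match(es); 1 pass the dangling check.
match: 0->5, 1->2, 2->0, 3->1, 4->4 | applicable
count: 1
applicable_count: 1


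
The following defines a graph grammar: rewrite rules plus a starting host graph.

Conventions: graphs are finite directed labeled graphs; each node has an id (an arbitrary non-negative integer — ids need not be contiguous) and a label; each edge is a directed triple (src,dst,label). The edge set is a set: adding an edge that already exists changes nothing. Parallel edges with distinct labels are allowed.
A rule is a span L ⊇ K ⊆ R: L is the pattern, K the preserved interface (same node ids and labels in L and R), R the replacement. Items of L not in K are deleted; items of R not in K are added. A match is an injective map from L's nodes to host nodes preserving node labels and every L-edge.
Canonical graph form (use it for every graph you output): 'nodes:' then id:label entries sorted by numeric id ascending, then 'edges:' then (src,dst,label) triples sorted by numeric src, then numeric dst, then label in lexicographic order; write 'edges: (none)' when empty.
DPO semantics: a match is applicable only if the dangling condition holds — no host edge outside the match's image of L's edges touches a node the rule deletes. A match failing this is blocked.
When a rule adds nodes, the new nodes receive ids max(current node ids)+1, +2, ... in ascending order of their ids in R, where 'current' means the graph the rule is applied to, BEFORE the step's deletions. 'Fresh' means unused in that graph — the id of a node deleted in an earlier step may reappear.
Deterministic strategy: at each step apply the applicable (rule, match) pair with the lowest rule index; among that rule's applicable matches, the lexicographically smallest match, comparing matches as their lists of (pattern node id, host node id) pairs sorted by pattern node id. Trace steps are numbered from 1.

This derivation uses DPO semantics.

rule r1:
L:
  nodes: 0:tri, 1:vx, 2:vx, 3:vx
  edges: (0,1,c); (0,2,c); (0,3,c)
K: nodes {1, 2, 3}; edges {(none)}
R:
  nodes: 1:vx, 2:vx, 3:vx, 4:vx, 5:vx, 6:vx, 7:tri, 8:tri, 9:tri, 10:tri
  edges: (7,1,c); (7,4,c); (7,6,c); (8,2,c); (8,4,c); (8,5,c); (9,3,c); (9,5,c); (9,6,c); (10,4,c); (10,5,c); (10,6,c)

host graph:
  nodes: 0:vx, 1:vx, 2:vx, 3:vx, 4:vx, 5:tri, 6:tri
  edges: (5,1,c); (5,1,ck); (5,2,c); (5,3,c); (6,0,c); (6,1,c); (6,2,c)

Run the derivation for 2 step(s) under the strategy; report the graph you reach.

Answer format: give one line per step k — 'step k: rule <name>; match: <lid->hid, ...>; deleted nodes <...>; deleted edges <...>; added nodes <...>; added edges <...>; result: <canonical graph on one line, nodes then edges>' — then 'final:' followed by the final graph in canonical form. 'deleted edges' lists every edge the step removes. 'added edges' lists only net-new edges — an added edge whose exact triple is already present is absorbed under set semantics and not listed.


step 1: rule r1; match: 0->6, 1->0, 2->1, 3->2; deleted nodes 6; deleted edges (6,0,c); (6,1,c); (6,2,c); added nodes 7, 8, 9, 10, 11, 12, 13; added edges (10,0,c); (10,7,c); (10,9,c); (11,1,c); (11,7,c); (11,8,c); (12,2,c); (12,8,c); (12,9,c); (13,7,c); (13,8,c); (13,9,c); result: nodes: 0:vx, 1:vx, 2:vx, 3:vx, 4:vx, 5:tri, 7:vx, 8:vx, 9:vx, 10:tri, 11:tri, 12:tri, 13:tri edges: (5,1,c); (5,1,ck); (5,2,c); (5,3,c); (10,0,c); (10,7,c); (10,9,c); (11,1,c); (11,7,c); (11,8,c); (12,2,c); (12,8,c); (12,9,c); (13,7,c); (13,8,c); (13,9,c)
step 2: rule r1; match: 0->10, 1->0, 2->7, 3->9; deleted nodes 10; deleted edges (10,0,c); (10,7,c); (10,9,c); added nodes 14, 15, 16, 17, 18, 19, 20; added edges (17,0,c); (17,14,c); (17,16,c); (18,7,c); (18,14,c); (18,15,c); (19,9,c); (19,15,c); (19,16,c); (20,14,c); (20,15,c); (20,16,c); result: nodes: 0:vx, 1:vx, 2:vx, 3:vx, 4:vx, 5:tri, 7:vx, 8:vx, 9:vx, 11:tri, 12:tri, 13:tri, 14:vx, 15:vx, 16:vx, 17:tri, 18:tri, 19:tri, 20:tri edges: (5,1,c); (5,1,ck); (5,2,c); (5,3,c); (11,1,c); (11,7,c); (11,8,c); (12,2,c); (12,8,c); (12,9,c); (13,7,c); (13,8,c); (13,9,c); (17,0,c); (17,14,c); (17,16,c); (18,7,c); (18,14,c); (18,15,c); (19,9,c); (19,15,c); (19,16,c); (20,14,c); (20,15,c); (20,16,c)
final:
nodes: 0:vx, 1:vx, 2:vx, 3:vx, 4:vx, 5:tri, 7:vx, 8:vx, 9:vx, 11:tri, 12:tri, 13:tri, 14:vx, 15:vx, 16:vx, 17:tri, 18:tri, 19:tri, 20:tri
edges: (5,1,c); (5,1,ck); (5,2,c); (5,3,c); (11,1,c); (11,7,c); (11,8,c); (12,2,c); (12,8,c); (12,9,c); (13,7,c); (13,8,c); (13,9,c); (17,0,c); (17,14,c); (17,16,c); (18,7,c); (18,14,c); (18,15,c); (19,9,c); (19,15,c); (19,16,c); (20,14,c); (20,15,c); (20,16,c)


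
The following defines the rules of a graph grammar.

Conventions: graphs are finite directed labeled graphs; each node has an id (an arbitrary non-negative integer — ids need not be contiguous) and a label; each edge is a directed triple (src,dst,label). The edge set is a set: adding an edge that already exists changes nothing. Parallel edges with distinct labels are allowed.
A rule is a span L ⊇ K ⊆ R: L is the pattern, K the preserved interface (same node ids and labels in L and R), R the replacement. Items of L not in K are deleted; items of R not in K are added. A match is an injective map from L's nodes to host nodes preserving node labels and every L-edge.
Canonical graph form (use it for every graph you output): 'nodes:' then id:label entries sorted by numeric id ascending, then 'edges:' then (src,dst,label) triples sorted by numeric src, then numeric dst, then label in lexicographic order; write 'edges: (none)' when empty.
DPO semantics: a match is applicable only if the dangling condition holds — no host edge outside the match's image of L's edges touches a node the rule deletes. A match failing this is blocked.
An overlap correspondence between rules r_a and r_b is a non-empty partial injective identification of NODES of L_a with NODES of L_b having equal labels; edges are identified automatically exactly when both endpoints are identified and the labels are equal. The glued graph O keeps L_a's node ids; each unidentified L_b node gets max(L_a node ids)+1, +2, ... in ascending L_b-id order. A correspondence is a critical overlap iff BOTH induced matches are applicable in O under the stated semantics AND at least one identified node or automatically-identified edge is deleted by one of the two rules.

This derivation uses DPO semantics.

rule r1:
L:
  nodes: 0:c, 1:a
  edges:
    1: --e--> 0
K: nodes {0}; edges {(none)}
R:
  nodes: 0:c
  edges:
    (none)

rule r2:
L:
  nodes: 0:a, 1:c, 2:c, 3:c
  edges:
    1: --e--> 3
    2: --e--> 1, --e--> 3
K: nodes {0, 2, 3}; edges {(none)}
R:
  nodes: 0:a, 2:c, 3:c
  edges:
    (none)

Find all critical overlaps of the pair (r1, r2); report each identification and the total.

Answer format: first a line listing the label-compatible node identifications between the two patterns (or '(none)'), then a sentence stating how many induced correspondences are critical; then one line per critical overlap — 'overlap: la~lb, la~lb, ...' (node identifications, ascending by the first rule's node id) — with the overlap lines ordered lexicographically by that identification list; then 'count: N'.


label-compatible node identifications between L(r1) and L(r2): 0~1, 0~2, 0~3, 1~0
3 of the induced correspondences are critical overlaps of r1 and r2.
overlap: 0~2, 1~0
overlap: 0~3, 1~0
overlap: 1~0
count: 3


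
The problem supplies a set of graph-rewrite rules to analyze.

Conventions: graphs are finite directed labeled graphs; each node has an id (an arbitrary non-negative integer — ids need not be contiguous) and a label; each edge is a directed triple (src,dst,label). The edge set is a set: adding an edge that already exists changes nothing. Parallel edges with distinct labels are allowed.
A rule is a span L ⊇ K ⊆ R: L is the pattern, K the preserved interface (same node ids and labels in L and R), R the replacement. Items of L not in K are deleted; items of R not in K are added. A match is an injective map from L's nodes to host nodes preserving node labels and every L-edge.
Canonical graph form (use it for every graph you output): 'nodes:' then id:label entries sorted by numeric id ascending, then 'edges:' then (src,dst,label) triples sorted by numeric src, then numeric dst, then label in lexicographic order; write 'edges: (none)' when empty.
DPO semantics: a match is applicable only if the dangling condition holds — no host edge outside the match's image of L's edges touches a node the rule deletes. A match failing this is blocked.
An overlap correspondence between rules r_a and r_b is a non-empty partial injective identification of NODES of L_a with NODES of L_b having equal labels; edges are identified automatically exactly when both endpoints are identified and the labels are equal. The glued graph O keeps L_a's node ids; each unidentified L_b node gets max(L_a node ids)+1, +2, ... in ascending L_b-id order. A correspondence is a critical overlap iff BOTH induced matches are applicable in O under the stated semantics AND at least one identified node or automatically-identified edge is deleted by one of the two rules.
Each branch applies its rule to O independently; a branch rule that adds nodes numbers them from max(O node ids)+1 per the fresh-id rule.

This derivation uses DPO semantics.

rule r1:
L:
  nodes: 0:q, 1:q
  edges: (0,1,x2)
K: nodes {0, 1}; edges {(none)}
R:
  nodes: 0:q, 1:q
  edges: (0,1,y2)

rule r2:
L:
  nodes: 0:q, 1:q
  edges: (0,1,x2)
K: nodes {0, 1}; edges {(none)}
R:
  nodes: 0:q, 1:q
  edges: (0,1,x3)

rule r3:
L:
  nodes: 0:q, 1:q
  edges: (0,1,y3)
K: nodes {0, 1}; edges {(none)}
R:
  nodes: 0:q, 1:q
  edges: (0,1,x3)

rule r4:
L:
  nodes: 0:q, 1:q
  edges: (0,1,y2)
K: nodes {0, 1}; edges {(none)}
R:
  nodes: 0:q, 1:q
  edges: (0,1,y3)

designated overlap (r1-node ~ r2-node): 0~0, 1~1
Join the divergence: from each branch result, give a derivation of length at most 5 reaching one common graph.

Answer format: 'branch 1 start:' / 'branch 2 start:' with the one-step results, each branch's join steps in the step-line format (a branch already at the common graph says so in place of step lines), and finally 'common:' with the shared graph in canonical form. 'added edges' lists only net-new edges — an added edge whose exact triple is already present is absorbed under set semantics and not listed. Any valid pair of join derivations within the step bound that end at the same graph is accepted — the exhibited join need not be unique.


branch 1 start:
nodes: 0:q, 1:q
edges: (0,1,y2)
branch 2 start:
nodes: 0:q, 1:q
edges: (0,1,x3)
branch 1 step 1: rule r4; match: 0->0, 1->1; deleted nodes (none); deleted edges (0,1,y2); added nodes (none); added edges (0,1,y3); result: nodes: 0:q, 1:q edges: (0,1,y3)
branch 1 step 2: rule r3; match: 0->0, 1->1; deleted nodes (none); deleted edges (0,1,y3); added nodes (none); added edges (0,1,x3); result: nodes: 0:q, 1:q edges: (0,1,x3)
branch 2: already at the common graph (0 steps)
common:
nodes: 0:q, 1:q
edges: (0,1,x3)


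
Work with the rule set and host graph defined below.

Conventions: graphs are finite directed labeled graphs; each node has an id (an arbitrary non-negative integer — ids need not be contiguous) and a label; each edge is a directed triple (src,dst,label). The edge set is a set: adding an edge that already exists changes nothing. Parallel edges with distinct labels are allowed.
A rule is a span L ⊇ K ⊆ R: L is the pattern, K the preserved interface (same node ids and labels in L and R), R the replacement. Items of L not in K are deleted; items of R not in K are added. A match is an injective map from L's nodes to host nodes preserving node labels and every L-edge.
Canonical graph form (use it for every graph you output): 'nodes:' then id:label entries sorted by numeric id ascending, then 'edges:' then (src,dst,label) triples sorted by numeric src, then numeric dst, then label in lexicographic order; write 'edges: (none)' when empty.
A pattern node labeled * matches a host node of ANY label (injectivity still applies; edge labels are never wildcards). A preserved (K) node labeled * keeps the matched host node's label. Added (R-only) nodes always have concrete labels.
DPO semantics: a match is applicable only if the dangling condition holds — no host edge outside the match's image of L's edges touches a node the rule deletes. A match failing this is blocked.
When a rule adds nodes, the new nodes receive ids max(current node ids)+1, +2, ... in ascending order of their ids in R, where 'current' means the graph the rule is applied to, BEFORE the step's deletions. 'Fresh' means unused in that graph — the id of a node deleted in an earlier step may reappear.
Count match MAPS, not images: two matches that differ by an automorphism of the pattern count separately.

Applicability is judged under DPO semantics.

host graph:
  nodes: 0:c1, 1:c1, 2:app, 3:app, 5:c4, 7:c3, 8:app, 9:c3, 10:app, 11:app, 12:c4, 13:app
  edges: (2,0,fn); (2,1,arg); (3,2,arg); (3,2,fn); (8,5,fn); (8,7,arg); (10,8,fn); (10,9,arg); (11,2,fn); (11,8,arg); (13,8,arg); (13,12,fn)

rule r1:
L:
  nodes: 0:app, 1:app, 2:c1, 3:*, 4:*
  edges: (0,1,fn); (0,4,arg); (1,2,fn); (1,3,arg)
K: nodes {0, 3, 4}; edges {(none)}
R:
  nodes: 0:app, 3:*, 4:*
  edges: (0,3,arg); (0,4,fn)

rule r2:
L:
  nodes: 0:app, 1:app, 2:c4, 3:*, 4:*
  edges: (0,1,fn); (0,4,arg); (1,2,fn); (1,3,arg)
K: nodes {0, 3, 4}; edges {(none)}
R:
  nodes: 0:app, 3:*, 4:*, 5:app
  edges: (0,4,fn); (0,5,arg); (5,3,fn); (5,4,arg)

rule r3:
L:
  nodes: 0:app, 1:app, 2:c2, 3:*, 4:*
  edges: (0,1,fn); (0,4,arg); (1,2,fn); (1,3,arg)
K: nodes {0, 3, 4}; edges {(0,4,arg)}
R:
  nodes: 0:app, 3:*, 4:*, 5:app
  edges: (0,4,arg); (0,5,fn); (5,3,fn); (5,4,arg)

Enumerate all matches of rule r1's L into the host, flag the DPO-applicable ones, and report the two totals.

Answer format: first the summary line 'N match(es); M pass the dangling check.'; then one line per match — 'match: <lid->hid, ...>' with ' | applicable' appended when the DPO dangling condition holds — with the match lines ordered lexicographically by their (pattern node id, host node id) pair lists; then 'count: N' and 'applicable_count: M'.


1 match(es); 0 pass the dangling check.
match: 0->11, 1->2, 2->0, 3->1, 4->8
count: 1
applicable_count: 0


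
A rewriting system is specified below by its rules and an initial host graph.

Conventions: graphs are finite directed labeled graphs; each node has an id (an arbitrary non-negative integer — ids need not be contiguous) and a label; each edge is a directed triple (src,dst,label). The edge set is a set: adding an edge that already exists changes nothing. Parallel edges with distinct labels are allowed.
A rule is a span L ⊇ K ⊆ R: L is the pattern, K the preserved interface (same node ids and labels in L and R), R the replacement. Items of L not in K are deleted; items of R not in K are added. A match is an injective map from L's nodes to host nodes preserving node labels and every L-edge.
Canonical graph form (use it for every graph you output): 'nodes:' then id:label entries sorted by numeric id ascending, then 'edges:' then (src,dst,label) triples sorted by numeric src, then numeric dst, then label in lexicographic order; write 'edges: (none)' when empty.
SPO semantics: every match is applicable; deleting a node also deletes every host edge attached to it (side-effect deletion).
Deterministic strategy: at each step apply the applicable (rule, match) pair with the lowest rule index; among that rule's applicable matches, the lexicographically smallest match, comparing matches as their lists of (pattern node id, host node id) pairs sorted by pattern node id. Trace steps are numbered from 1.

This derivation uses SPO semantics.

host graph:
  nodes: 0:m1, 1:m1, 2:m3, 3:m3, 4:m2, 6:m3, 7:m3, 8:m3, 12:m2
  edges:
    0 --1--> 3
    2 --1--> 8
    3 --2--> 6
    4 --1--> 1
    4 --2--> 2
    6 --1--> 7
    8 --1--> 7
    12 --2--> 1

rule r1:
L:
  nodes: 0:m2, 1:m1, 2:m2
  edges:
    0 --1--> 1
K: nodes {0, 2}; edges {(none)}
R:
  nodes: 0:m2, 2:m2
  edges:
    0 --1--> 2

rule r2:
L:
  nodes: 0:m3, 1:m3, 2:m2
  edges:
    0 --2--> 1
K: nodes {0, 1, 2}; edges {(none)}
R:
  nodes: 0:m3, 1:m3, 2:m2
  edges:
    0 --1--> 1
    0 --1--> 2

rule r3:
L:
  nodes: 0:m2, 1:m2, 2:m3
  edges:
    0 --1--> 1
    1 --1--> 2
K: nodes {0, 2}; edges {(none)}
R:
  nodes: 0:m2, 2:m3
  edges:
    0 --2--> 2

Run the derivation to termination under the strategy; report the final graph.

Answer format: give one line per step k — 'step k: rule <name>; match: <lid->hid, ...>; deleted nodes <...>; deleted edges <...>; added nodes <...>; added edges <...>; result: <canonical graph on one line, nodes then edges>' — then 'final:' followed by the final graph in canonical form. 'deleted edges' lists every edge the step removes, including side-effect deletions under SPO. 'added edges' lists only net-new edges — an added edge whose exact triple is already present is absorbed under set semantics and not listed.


step 1: rule r1; match: 0->4, 1->1, 2->12; deleted nodes 1; deleted edges (4,1,1); (12,1,2); added nodes (none); added edges (4,12,1); result: nodes: 0:m1, 2:m3, 3:m3, 4:m2, 6:m3, 7:m3, 8:m3, 12:m2 edges: (0,3,1); (2,8,1); (3,6,2); (4,2,2); (4,12,1); (6,7,1); (8,7,1)
step 2: rule r2; match: 0->3, 1->6, 2->4; deleted nodes (none); deleted edges (3,6,2); added nodes (none); added edges (3,4,1); (3,6,1); result: nodes: 0:m1, 2:m3, 3:m3, 4:m2, 6:m3, 7:m3, 8:m3, 12:m2 edges: (0,3,1); (2,8,1); (3,4,1); (3,6,1); (4,2,2); (4,12,1); (6,7,1); (8,7,1)
final:
nodes: 0:m1, 2:m3, 3:m3, 4:m2, 6:m3, 7:m3, 8:m3, 12:m2
edges: (0,3,1); (2,8,1); (3,4,1); (3,6,1); (4,2,2); (4,12,1); (6,7,1); (8,7,1)


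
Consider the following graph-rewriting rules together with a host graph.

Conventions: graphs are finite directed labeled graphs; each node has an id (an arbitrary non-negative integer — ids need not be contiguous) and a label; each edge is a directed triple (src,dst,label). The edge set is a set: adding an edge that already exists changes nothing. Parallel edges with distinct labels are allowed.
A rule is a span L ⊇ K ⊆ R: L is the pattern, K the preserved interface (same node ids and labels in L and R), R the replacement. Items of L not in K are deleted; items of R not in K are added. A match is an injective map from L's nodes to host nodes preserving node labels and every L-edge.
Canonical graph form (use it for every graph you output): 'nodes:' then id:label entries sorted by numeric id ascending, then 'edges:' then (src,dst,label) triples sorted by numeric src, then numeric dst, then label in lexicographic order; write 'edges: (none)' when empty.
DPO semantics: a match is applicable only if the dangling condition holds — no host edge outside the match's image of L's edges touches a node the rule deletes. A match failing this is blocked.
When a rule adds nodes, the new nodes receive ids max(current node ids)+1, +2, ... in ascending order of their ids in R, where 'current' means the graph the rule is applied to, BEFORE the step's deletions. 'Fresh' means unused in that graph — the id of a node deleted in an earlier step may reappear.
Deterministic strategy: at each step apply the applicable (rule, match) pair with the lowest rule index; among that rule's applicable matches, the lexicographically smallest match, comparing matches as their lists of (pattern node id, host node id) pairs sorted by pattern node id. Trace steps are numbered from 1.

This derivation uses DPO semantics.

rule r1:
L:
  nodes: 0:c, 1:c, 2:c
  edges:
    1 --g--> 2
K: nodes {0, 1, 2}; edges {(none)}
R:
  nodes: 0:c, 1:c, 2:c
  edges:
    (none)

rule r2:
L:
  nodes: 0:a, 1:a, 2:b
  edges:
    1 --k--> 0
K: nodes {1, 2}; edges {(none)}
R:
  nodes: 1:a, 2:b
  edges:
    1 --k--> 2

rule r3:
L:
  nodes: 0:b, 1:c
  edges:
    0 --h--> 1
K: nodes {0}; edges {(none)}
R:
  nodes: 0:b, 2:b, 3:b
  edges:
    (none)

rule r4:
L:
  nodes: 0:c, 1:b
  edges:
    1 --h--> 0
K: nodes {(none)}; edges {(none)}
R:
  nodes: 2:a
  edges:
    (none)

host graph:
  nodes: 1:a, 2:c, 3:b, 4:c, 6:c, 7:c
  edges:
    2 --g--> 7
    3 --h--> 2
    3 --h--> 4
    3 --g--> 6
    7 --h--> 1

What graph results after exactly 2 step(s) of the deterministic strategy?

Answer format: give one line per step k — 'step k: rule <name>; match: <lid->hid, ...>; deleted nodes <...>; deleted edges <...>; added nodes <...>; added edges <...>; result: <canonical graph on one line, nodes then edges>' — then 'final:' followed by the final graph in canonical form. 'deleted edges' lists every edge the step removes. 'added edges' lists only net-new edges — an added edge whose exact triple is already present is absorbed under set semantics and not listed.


step 1: rule r1; match: 0->4, 1->2, 2->7; deleted nodes (none); deleted edges (2,7,g); added nodes (none); added edges (none); result: nodes: 1:a, 2:c, 3:b, 4:c, 6:c, 7:c edges: (3,2,h); (3,4,h); (3,6,g); (7,1,h)
step 2: rule r3; match: 0->3, 1->2; deleted nodes 2; deleted edges (3,2,h); added nodes 8, 9; added edges (none); result: nodes: 1:a, 3:b, 4:c, 6:c, 7:c, 8:b, 9:b edges: (3,4,h); (3,6,g); (7,1,h)
final:
nodes: 1:a, 3:b, 4:c, 6:c, 7:c, 8:b, 9:b
edges: (3,4,h); (3,6,g); (7,1,h)


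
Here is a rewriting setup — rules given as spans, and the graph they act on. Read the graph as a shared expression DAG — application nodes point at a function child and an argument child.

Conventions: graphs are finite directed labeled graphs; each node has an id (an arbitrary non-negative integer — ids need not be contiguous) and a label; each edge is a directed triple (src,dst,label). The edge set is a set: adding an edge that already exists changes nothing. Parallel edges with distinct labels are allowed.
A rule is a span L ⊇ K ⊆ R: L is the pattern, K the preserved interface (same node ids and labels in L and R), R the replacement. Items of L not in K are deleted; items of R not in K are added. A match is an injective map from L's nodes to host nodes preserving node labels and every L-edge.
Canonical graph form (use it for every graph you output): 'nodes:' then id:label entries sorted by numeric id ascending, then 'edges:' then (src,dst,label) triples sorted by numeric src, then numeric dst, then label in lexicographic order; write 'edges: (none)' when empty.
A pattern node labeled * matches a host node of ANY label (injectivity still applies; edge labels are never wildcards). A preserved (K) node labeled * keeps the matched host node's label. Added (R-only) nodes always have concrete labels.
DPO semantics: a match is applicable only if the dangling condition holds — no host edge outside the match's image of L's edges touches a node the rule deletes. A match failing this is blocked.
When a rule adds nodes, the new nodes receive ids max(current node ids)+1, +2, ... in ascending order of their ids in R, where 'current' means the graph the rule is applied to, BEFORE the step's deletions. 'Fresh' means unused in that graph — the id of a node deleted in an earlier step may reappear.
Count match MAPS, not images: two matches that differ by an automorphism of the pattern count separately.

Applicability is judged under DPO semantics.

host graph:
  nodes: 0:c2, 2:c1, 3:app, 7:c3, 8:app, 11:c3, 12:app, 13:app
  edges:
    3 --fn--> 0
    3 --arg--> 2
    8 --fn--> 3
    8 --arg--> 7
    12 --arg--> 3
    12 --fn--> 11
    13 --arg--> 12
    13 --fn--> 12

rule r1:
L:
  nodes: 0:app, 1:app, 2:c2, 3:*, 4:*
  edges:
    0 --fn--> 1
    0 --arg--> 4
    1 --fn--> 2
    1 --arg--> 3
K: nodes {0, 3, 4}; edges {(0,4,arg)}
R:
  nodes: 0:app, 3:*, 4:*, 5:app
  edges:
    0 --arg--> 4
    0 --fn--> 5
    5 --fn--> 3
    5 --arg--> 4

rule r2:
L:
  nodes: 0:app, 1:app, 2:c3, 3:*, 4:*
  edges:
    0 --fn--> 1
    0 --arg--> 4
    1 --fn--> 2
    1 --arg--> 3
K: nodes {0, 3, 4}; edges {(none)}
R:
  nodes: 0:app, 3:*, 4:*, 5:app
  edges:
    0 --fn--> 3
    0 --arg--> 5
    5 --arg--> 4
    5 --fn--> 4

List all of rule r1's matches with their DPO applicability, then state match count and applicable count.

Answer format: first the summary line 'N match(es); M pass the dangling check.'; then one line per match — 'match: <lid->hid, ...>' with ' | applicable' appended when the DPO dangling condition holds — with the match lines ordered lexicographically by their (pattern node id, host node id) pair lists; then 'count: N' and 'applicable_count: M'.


1 match(es); 0 pass the dangling check.
match: 0->8, 1->3, 2->0, 3->2, 4->7
count: 1
applicable_count: 0


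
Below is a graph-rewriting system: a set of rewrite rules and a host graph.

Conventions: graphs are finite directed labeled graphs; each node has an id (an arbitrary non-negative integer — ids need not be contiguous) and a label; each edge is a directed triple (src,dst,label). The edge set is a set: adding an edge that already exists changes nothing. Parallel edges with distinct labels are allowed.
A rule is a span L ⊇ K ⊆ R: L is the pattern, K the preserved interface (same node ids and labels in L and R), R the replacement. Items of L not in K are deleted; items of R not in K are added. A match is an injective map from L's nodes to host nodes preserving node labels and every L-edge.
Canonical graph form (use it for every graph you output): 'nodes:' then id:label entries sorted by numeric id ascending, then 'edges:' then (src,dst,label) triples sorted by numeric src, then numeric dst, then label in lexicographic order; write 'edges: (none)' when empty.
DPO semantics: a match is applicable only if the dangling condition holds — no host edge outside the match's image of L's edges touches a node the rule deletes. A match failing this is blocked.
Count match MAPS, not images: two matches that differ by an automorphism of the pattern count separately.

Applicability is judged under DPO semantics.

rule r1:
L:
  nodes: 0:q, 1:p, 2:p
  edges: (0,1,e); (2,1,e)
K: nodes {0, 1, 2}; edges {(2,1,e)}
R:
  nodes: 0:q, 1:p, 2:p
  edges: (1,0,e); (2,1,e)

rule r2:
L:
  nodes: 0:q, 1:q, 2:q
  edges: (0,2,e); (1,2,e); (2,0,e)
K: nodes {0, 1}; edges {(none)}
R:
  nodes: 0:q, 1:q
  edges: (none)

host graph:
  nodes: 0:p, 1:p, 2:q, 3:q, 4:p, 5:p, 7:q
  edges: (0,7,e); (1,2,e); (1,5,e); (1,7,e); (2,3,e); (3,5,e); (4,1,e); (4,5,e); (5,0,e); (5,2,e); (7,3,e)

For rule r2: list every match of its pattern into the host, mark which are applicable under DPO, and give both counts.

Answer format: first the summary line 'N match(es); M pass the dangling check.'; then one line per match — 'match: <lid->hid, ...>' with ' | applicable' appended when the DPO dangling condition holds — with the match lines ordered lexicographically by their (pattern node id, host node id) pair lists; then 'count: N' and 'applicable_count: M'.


0 match(es); 0 pass the dangling check.
count: 0
applicable_count: 0


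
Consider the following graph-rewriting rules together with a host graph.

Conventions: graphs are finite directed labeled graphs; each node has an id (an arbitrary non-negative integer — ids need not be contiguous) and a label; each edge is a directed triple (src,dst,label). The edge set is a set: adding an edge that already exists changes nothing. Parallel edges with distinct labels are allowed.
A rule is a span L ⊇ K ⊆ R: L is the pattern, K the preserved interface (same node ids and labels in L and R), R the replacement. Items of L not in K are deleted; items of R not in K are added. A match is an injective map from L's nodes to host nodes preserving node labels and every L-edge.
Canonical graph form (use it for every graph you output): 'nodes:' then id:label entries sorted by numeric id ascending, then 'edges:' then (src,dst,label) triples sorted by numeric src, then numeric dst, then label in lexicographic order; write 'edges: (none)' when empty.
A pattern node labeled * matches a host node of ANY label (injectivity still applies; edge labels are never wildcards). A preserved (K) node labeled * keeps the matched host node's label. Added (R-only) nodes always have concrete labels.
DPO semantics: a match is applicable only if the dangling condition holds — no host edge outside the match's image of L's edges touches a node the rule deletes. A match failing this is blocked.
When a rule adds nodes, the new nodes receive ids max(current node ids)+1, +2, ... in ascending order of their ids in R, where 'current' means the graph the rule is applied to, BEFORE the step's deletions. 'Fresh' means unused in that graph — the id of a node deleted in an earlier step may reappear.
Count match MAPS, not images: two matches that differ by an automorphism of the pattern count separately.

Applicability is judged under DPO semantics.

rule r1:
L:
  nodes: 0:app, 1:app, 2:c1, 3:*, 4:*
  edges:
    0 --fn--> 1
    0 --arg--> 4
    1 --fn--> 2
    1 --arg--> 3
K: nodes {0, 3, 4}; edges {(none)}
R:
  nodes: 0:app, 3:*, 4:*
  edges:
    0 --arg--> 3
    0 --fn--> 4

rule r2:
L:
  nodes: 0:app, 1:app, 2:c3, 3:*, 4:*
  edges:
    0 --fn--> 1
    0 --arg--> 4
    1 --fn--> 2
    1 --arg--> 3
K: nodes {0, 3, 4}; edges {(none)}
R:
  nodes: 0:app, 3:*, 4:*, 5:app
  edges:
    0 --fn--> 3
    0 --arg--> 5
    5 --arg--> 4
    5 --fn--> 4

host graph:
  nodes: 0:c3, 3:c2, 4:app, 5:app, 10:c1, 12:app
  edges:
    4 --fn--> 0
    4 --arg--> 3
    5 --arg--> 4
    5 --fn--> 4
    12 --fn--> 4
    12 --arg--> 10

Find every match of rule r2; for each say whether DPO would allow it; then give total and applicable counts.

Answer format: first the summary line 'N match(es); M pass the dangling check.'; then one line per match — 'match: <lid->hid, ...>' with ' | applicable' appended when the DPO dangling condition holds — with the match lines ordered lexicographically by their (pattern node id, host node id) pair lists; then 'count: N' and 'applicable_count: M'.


1 match(es); 0 pass the dangling check.
match: 0->12, 1->4, 2->0, 3->3, 4->10
count: 1
applicable_count: 0
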